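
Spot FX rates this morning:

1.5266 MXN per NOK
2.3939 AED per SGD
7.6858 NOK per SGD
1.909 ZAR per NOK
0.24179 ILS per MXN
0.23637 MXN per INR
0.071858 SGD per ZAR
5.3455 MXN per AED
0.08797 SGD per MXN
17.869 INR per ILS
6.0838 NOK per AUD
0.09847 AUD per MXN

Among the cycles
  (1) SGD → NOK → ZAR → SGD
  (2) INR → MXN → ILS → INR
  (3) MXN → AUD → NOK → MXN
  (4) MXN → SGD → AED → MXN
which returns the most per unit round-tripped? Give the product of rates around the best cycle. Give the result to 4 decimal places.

1.1257

(1) 7.6858 × 1.909 × 0.071858 = 1.05431
(2) 0.23637 × 0.24179 × 17.869 = 1.02125
(3) 0.09847 × 6.0838 × 1.5266 = 0.91454
(4) 0.08797 × 2.3939 × 5.3455 = 1.12572
Highest is cycle (4) at 1.1257 (>1, arbitrage).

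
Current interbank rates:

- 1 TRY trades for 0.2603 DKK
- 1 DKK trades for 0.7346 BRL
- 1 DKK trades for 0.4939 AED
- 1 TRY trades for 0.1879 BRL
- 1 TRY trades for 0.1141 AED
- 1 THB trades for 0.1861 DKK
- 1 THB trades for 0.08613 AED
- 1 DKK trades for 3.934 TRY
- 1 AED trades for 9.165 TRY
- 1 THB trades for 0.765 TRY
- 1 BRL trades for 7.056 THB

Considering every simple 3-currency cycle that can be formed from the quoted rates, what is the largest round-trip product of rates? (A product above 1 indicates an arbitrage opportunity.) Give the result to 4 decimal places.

DKK→AED→TRY→DKK: 0.4939 × 9.165 × 0.2603 = 1.17827
TRY→BRL→THB→TRY: 0.1879 × 7.056 × 0.765 = 1.01425
DKK→BRL→THB→DKK: 0.7346 × 7.056 × 0.1861 = 0.96462
Maximum is DKK→AED→TRY→DKK at 1.1783; arbitrage exists.

1.1783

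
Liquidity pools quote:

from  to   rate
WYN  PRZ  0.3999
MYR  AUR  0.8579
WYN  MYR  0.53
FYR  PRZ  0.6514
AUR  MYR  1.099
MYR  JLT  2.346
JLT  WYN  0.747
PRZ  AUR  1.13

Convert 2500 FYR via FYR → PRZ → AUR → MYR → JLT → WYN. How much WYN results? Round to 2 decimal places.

3544.15

2500 FYR × 0.6514 = 1628.5 PRZ
1628.5 PRZ × 1.13 = 1840.205 AUR
1840.205 AUR × 1.099 = 2022.385295 MYR
2022.385295 MYR × 2.346 = 4744.51590207 JLT
4744.51590207 JLT × 0.747 = 3544.15337884629 WYN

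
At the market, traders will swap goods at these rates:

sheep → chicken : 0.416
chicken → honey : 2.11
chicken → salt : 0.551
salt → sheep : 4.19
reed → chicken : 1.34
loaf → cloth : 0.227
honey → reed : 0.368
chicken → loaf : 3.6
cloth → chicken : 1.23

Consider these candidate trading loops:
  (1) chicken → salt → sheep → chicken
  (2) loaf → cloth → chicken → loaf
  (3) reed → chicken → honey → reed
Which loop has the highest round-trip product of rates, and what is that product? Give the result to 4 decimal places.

(1) 0.551 × 4.19 × 0.416 = 0.96042
(2) 0.227 × 1.23 × 3.6 = 1.00516
(3) 1.34 × 2.11 × 0.368 = 1.04048
Highest is cycle (3) at 1.0405 (>1, arbitrage).

1.0405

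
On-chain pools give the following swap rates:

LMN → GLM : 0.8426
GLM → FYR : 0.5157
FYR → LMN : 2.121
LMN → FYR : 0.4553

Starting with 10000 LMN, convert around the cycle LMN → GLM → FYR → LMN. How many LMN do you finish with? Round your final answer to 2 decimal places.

10000 LMN × 0.8426 = 8426 GLM
8426 GLM × 0.5157 = 4345.2882 FYR
4345.2882 FYR × 2.121 = 9216.3562722 LMN

9216.36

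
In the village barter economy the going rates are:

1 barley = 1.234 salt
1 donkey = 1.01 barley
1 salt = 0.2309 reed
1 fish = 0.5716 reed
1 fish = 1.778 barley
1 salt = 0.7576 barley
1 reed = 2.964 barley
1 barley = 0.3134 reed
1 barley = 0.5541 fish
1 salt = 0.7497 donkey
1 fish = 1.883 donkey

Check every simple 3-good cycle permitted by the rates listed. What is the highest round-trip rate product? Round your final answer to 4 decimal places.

1.0538

fish→donkey→barley→fish: 1.883 × 1.01 × 0.5541 = 1.05380
fish→reed→barley→fish: 0.5716 × 2.964 × 0.5541 = 0.93877
salt→donkey→barley→salt: 0.7497 × 1.01 × 1.234 = 0.93438
salt→reed→barley→salt: 0.2309 × 2.964 × 1.234 = 0.84453
Maximum is fish→donkey→barley→fish at 1.0538; arbitrage exists.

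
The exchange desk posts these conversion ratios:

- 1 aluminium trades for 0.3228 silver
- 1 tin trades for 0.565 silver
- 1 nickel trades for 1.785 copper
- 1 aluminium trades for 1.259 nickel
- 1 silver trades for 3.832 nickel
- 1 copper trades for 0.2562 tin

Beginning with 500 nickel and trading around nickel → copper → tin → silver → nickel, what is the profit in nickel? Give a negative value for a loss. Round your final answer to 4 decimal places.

-4.9361

500 nickel × 1.785 = 892.5 copper
892.5 copper × 0.2562 = 228.6585 tin
228.6585 tin × 0.565 = 129.1920525 silver
129.1920525 silver × 3.832 = 495.06394518 nickel
Net change: 495.06394518 − 500 = -4.93605482 nickel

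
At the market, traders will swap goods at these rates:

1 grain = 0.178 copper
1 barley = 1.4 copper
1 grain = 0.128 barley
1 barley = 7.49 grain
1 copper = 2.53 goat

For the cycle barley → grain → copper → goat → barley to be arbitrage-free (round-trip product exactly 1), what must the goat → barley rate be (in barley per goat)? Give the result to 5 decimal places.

0.29647

Known legs of the cycle: 7.49 × 0.178 × 2.53 = 3.3730466
For no arbitrage the full-cycle product must be 1, so the missing rate is 1 / 3.3730466 ≈ 0.2964679.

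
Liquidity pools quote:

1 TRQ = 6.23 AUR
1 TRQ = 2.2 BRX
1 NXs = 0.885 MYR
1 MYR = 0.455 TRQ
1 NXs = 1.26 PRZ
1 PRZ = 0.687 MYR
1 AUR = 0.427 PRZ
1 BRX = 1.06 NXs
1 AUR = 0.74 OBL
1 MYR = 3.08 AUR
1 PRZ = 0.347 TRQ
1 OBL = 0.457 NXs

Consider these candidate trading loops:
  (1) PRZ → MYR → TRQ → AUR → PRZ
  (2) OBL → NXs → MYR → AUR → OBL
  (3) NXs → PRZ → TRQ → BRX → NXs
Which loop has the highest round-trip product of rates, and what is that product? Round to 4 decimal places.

1.0196

(1) 0.687 × 0.455 × 6.23 × 0.427 = 0.83154
(2) 0.457 × 0.885 × 3.08 × 0.74 = 0.92181
(3) 1.26 × 0.347 × 2.2 × 1.06 = 1.01960
Highest is cycle (3) at 1.0196 (>1, arbitrage).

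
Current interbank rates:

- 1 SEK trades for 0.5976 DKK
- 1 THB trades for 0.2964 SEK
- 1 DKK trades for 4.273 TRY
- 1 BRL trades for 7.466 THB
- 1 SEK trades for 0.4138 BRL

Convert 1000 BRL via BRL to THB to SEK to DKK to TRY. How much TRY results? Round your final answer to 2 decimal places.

1000 BRL × 7.466 = 7466 THB
7466 THB × 0.2964 = 2212.9224 SEK
2212.9224 SEK × 0.5976 = 1322.44242624 DKK
1322.44242624 DKK × 4.273 = 5650.79648732352 TRY

5650.80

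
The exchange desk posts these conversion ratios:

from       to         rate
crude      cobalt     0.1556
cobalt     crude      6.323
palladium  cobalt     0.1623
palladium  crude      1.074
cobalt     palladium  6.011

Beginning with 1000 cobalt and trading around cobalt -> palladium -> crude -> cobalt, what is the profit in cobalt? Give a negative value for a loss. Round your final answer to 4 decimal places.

4.5247

1000 cobalt × 6.011 = 6011 palladium
6011 palladium × 1.074 = 6455.814 crude
6455.814 crude × 0.1556 = 1004.5246584 cobalt
Net change: 1004.5246584 − 1000 = 4.5246584 cobalt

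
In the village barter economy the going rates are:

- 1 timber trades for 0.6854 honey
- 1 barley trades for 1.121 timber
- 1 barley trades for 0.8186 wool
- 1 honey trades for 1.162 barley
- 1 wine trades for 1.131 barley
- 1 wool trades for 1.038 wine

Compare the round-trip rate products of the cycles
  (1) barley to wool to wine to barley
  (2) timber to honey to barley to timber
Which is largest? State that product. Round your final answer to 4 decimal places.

0.9610

(1) 0.8186 × 1.038 × 1.131 = 0.96102
(2) 0.6854 × 1.162 × 1.121 = 0.89280
Highest is cycle (1) at 0.9610 (≤1, no arbitrage).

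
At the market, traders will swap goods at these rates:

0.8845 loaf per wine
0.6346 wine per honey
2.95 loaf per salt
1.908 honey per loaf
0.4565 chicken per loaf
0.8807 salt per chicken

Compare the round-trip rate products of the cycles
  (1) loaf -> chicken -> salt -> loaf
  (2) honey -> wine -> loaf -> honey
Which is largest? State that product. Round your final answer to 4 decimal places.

(1) 0.4565 × 0.8807 × 2.95 = 1.18602
(2) 0.6346 × 0.8845 × 1.908 = 1.07097
Highest is cycle (1) at 1.1860 (>1, arbitrage).

1.1860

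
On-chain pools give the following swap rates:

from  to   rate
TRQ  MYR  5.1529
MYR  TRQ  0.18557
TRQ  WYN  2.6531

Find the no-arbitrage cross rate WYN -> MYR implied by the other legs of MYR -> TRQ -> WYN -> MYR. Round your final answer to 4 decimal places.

2.0311

Known legs of the cycle: 0.18557 × 2.6531 = 0.492335767
For no arbitrage the full-cycle product must be 1, so the missing rate is 1 / 0.492335767 ≈ 2.031134.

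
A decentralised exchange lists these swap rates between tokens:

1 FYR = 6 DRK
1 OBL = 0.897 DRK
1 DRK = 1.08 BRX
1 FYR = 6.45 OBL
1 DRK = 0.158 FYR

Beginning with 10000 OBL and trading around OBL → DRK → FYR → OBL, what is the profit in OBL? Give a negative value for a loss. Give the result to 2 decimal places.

10000 OBL × 0.897 = 8970 DRK
8970 DRK × 0.158 = 1417.26 FYR
1417.26 FYR × 6.45 = 9141.327 OBL
Net change: 9141.327 − 10000 = -858.673 OBL

-858.67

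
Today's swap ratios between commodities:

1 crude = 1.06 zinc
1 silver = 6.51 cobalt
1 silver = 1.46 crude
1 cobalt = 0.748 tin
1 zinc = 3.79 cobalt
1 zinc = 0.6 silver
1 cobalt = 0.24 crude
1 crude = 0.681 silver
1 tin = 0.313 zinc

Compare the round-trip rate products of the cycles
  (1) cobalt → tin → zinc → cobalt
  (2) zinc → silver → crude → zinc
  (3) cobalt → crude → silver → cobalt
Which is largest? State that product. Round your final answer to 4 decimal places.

1.0640

(1) 0.748 × 0.313 × 3.79 = 0.88733
(2) 0.6 × 1.46 × 1.06 = 0.92856
(3) 0.24 × 0.681 × 6.51 = 1.06399
Highest is cycle (3) at 1.0640 (>1, arbitrage).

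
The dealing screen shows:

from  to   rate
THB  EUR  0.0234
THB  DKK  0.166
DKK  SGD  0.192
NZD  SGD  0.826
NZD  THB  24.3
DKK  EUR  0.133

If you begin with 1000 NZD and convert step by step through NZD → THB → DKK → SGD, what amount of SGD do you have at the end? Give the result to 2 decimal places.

1000 NZD × 24.3 = 24300 THB
24300 THB × 0.166 = 4033.8 DKK
4033.8 DKK × 0.192 = 774.4896 SGD

774.49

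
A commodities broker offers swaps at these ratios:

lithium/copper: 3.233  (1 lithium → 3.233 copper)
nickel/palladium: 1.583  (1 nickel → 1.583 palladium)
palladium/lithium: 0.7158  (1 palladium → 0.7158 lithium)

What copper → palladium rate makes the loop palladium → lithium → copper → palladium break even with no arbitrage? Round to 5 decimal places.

Known legs of the cycle: 0.7158 × 3.233 = 2.3141814
For no arbitrage the full-cycle product must be 1, so the missing rate is 1 / 2.3141814 ≈ 0.4321182.

0.43212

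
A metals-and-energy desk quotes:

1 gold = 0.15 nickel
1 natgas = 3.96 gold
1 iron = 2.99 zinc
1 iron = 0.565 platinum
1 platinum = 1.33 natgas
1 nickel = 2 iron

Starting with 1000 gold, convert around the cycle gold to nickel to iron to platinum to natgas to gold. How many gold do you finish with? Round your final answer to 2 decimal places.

892.72

1000 gold × 0.15 = 150 nickel
150 nickel × 2 = 300 iron
300 iron × 0.565 = 169.5 platinum
169.5 platinum × 1.33 = 225.435 natgas
225.435 natgas × 3.96 = 892.7226 gold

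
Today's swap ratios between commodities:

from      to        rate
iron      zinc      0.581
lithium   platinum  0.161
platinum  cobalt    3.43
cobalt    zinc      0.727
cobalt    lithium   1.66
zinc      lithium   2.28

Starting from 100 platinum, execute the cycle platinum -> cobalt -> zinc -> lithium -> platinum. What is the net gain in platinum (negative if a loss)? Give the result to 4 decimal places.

-8.4646

100 platinum × 3.43 = 343 cobalt
343 cobalt × 0.727 = 249.361 zinc
249.361 zinc × 2.28 = 568.54308 lithium
568.54308 lithium × 0.161 = 91.53543588 platinum
Net change: 91.53543588 − 100 = -8.46456412 platinum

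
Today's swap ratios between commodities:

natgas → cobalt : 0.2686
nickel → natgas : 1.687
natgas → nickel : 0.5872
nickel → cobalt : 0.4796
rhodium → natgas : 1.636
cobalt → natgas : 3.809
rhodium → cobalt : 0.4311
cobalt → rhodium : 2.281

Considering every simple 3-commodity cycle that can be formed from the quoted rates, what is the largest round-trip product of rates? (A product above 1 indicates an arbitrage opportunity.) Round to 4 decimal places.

1.0727

cobalt→natgas→nickel→cobalt: 3.809 × 0.5872 × 0.4796 = 1.07269
rhodium→natgas→cobalt→rhodium: 1.636 × 0.2686 × 2.281 = 1.00234
Maximum is cobalt→natgas→nickel→cobalt at 1.0727; arbitrage exists.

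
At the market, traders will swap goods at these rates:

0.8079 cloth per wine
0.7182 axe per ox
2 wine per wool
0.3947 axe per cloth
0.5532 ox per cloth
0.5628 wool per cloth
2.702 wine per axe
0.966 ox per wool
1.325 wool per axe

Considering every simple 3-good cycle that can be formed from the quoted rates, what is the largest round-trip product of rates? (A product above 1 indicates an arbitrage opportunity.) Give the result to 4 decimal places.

0.9193

ox→axe→wool→ox: 0.7182 × 1.325 × 0.966 = 0.91926
wine→cloth→wool→wine: 0.8079 × 0.5628 × 2 = 0.90937
wine→cloth→axe→wine: 0.8079 × 0.3947 × 2.702 = 0.86161
Maximum is ox→axe→wool→ox at 0.9193; no arbitrage — every cycle loses value.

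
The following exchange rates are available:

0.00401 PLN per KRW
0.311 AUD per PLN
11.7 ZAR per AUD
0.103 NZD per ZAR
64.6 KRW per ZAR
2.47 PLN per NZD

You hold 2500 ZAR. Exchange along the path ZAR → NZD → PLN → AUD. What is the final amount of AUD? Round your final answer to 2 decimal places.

197.80

2500 ZAR × 0.103 = 257.5 NZD
257.5 NZD × 2.47 = 636.025 PLN
636.025 PLN × 0.311 = 197.803775 AUD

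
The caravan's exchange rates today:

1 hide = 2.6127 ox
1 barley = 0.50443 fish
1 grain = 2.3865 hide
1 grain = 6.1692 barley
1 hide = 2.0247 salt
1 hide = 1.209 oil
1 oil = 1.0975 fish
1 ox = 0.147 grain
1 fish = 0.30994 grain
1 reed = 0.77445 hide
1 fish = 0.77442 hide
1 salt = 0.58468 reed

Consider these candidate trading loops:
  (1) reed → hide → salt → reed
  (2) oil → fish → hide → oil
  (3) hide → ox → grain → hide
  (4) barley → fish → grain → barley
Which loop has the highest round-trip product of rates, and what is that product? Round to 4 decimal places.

1.0276

(1) 0.77445 × 2.0247 × 0.58468 = 0.91680
(2) 1.0975 × 0.77442 × 1.209 = 1.02756
(3) 2.6127 × 0.147 × 2.3865 = 0.91658
(4) 0.50443 × 0.30994 × 6.1692 = 0.96451
Highest is cycle (2) at 1.0276 (>1, arbitrage).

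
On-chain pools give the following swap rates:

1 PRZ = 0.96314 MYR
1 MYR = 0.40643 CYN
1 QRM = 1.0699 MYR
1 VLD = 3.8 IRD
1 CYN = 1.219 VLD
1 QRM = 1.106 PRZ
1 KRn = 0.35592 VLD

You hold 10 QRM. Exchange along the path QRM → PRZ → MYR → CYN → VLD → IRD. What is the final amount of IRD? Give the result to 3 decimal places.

10 QRM × 1.106 = 11.06 PRZ
11.06 PRZ × 0.96314 = 10.6523284 MYR
10.6523284 MYR × 0.40643 = 4.329425831612 CYN
4.329425831612 CYN × 1.219 = 5.277570088735028 VLD
5.277570088735028 VLD × 3.8 = 20.0547663371931064 IRD

20.055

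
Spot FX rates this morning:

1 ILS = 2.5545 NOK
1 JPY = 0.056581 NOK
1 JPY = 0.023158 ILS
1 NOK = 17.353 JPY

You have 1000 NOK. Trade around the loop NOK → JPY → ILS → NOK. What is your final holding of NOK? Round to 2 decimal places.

1026.55

1000 NOK × 17.353 = 17353 JPY
17353 JPY × 0.023158 = 401.860774 ILS
401.860774 ILS × 2.5545 = 1026.553347183 NOK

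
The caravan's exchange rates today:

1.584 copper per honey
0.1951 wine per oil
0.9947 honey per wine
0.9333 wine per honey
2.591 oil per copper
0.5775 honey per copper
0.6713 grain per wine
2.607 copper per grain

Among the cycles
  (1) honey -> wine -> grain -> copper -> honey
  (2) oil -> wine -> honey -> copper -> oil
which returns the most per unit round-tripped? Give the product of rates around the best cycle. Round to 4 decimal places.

(1) 0.9333 × 0.6713 × 2.607 × 0.5775 = 0.94326
(2) 0.1951 × 0.9947 × 1.584 × 2.591 = 0.79647
Highest is cycle (1) at 0.9433 (≤1, no arbitrage).

0.9433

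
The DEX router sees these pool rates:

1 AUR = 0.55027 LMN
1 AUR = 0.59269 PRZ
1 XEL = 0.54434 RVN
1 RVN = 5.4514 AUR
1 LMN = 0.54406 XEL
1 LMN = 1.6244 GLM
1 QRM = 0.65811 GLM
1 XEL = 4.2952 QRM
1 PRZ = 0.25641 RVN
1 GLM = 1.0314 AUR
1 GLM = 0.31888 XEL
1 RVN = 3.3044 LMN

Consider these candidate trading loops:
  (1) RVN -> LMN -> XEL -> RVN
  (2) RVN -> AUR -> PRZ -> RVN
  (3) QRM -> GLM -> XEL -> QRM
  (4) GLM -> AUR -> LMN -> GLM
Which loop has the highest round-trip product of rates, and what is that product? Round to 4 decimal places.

(1) 3.3044 × 0.54406 × 0.54434 = 0.97861
(2) 5.4514 × 0.59269 × 0.25641 = 0.82846
(3) 0.65811 × 0.31888 × 4.2952 = 0.90138
(4) 1.0314 × 0.55027 × 1.6244 = 0.92193
Highest is cycle (1) at 0.9786 (≤1, no arbitrage).

0.9786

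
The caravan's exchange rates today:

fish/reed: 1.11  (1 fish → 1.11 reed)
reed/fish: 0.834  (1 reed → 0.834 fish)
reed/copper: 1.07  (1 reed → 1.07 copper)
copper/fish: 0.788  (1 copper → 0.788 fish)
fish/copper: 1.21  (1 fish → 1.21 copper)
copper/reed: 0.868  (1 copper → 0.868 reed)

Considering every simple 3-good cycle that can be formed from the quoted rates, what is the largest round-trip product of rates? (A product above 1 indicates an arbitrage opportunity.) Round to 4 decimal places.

fish→reed→copper→fish: 1.11 × 1.07 × 0.788 = 0.93591
fish→copper→reed→fish: 1.21 × 0.868 × 0.834 = 0.87593
Maximum is fish→reed→copper→fish at 0.9359; no arbitrage — every cycle loses value.

0.9359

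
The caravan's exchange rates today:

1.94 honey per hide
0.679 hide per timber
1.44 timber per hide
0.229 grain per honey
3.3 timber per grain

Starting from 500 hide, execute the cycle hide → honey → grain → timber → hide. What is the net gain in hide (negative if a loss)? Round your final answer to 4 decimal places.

-2.2733

500 hide × 1.94 = 970 honey
970 honey × 0.229 = 222.13 grain
222.13 grain × 3.3 = 733.029 timber
733.029 timber × 0.679 = 497.726691 hide
Net change: 497.726691 − 500 = -2.273309 hide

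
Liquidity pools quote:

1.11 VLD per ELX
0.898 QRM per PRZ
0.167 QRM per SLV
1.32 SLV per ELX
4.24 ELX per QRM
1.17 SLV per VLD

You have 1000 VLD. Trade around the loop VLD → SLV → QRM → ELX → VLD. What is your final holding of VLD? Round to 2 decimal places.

1000 VLD × 1.17 = 1170 SLV
1170 SLV × 0.167 = 195.39 QRM
195.39 QRM × 4.24 = 828.4536 ELX
828.4536 ELX × 1.11 = 919.583496 VLD

919.58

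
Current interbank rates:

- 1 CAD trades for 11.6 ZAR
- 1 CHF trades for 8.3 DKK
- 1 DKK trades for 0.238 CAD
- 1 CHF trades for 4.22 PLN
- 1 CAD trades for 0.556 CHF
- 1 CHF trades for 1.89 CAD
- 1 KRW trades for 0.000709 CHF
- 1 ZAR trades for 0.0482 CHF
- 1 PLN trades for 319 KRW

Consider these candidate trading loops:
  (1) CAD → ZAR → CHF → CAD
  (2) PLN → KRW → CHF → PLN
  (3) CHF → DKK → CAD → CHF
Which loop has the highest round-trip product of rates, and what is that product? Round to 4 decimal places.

(1) 11.6 × 0.0482 × 1.89 = 1.05674
(2) 319 × 0.000709 × 4.22 = 0.95444
(3) 8.3 × 0.238 × 0.556 = 1.09832
Highest is cycle (3) at 1.0983 (>1, arbitrage).

1.0983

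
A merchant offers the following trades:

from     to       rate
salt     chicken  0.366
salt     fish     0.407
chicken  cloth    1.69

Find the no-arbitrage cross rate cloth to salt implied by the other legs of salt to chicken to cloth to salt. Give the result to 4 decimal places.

Known legs of the cycle: 0.366 × 1.69 = 0.61854
For no arbitrage the full-cycle product must be 1, so the missing rate is 1 / 0.61854 ≈ 1.616710.

1.6167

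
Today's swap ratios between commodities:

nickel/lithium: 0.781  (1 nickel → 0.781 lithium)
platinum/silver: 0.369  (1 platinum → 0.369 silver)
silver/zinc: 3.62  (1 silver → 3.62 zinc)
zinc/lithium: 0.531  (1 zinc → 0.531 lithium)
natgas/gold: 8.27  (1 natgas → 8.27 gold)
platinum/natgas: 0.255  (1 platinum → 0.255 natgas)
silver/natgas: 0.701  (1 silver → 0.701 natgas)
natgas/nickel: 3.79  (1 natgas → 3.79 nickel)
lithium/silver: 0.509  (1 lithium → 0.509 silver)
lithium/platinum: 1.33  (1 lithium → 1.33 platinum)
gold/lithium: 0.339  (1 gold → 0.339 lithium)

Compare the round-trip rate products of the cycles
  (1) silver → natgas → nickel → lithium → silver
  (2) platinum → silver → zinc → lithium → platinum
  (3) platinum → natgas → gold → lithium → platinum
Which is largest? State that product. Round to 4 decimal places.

(1) 0.701 × 3.79 × 0.781 × 0.509 = 1.05615
(2) 0.369 × 3.62 × 0.531 × 1.33 = 0.94337
(3) 0.255 × 8.27 × 0.339 × 1.33 = 0.95082
Highest is cycle (1) at 1.0562 (>1, arbitrage).

1.0562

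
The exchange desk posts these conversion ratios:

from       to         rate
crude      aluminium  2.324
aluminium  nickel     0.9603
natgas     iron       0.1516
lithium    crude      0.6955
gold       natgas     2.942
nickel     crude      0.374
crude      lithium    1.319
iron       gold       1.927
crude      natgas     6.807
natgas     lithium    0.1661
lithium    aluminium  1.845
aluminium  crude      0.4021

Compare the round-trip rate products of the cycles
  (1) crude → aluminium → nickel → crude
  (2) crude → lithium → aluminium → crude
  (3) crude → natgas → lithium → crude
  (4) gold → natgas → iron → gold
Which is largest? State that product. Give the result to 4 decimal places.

(1) 2.324 × 0.9603 × 0.374 = 0.83467
(2) 1.319 × 1.845 × 0.4021 = 0.97853
(3) 6.807 × 0.1661 × 0.6955 = 0.78636
(4) 2.942 × 0.1516 × 1.927 = 0.85946
Highest is cycle (2) at 0.9785 (≤1, no arbitrage).

0.9785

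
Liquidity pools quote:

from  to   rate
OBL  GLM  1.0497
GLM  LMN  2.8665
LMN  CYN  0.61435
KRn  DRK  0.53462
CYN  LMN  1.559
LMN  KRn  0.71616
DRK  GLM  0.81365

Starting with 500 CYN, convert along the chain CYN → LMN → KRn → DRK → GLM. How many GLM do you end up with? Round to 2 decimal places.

500 CYN × 1.559 = 779.5 LMN
779.5 LMN × 0.71616 = 558.24672 KRn
558.24672 KRn × 0.53462 = 298.4498614464 DRK
298.4498614464 DRK × 0.81365 = 242.83372976586336 GLM

242.83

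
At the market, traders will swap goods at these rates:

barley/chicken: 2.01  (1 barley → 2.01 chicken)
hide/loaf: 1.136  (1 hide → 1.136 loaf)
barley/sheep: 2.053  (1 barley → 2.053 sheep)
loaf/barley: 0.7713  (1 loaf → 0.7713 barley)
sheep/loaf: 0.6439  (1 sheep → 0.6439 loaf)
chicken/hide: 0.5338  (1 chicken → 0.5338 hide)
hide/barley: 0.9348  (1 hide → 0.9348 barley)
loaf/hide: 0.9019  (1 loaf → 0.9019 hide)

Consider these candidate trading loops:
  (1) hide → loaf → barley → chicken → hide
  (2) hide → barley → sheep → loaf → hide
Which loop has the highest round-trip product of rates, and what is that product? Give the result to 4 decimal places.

(1) 1.136 × 0.7713 × 2.01 × 0.5338 = 0.94010
(2) 0.9348 × 2.053 × 0.6439 × 0.9019 = 1.11451
Highest is cycle (2) at 1.1145 (>1, arbitrage).

1.1145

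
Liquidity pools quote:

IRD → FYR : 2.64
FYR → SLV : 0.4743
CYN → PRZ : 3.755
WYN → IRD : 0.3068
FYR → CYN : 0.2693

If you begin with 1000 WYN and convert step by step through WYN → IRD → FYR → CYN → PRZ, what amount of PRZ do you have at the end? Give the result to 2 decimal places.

1000 WYN × 0.3068 = 306.8 IRD
306.8 IRD × 2.64 = 809.952 FYR
809.952 FYR × 0.2693 = 218.1200736 CYN
218.1200736 CYN × 3.755 = 819.040876368 PRZ

819.04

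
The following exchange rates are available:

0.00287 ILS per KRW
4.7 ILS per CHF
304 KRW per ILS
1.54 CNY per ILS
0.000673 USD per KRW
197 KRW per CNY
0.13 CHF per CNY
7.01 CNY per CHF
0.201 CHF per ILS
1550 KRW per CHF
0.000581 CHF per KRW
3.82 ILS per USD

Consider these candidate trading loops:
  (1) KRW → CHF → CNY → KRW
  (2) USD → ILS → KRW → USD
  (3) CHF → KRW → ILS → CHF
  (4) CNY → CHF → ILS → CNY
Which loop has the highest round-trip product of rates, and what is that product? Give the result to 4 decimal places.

0.9409

(1) 0.000581 × 7.01 × 197 = 0.80234
(2) 3.82 × 304 × 0.000673 = 0.78154
(3) 1550 × 0.00287 × 0.201 = 0.89415
(4) 0.13 × 4.7 × 1.54 = 0.94094
Highest is cycle (4) at 0.9409 (≤1, no arbitrage).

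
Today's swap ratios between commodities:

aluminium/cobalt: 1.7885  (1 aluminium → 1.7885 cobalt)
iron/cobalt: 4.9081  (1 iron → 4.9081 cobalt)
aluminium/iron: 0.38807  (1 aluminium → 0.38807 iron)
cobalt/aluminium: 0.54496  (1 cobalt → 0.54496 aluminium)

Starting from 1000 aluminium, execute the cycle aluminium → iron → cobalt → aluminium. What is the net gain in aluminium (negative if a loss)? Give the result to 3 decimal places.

1000 aluminium × 0.38807 = 388.07 iron
388.07 iron × 4.9081 = 1904.686367 cobalt
1904.686367 cobalt × 0.54496 = 1037.97788256032 aluminium
Net change: 1037.97788256032 − 1000 = 37.97788256032 aluminium

37.978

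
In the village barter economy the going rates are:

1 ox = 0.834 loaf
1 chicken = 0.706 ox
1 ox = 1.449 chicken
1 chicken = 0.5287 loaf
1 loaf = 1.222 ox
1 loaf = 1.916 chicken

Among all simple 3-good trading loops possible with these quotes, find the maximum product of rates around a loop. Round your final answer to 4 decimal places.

1.1281

ox→loaf→chicken→ox: 0.834 × 1.916 × 0.706 = 1.12815
ox→chicken→loaf→ox: 1.449 × 0.5287 × 1.222 = 0.93616
Maximum is ox→loaf→chicken→ox at 1.1281; arbitrage exists.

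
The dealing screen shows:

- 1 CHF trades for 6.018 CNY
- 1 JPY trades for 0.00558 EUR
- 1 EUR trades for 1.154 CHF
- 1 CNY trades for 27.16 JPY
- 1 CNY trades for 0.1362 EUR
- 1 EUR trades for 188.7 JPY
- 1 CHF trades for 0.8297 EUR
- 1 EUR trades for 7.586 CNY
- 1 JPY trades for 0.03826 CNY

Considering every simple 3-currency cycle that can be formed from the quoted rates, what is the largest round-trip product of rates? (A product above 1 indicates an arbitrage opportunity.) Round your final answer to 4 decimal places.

JPY→EUR→CNY→JPY: 0.00558 × 7.586 × 27.16 = 1.14968
JPY→CNY→EUR→JPY: 0.03826 × 0.1362 × 188.7 = 0.98332
CNY→EUR→CHF→CNY: 0.1362 × 1.154 × 6.018 = 0.94588
Maximum is JPY→EUR→CNY→JPY at 1.1497; arbitrage exists.

1.1497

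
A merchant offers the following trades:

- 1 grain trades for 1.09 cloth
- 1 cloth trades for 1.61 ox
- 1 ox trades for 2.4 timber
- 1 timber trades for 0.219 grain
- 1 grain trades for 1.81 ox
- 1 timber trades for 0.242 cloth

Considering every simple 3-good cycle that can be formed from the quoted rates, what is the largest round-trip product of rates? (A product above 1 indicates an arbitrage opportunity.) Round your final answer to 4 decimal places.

0.9513

grain→ox→timber→grain: 1.81 × 2.4 × 0.219 = 0.95134
timber→cloth→ox→timber: 0.242 × 1.61 × 2.4 = 0.93509
Maximum is grain→ox→timber→grain at 0.9513; no arbitrage — every cycle loses value.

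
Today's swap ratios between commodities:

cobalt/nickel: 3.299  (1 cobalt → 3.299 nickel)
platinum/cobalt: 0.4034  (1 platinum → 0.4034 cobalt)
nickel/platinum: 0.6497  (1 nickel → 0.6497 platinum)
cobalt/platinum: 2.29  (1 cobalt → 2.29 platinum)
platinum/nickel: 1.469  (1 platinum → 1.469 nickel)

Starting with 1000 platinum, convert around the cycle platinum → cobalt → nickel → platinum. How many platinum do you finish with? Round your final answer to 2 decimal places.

1000 platinum × 0.4034 = 403.4 cobalt
403.4 cobalt × 3.299 = 1330.8166 nickel
1330.8166 nickel × 0.6497 = 864.63154502 platinum

864.63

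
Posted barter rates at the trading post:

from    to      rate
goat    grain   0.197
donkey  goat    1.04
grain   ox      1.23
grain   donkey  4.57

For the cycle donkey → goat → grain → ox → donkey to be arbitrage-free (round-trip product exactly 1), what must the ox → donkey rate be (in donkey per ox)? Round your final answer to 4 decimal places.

3.9682

Known legs of the cycle: 1.04 × 0.197 × 1.23 = 0.2520024
For no arbitrage the full-cycle product must be 1, so the missing rate is 1 / 0.2520024 ≈ 3.968216.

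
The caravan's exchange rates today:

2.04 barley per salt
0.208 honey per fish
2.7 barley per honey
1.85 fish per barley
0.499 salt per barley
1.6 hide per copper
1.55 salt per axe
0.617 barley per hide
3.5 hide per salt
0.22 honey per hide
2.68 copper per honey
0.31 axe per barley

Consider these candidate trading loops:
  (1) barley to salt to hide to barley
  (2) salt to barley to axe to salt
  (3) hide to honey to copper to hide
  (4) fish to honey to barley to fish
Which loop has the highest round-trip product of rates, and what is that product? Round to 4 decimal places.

1.0776

(1) 0.499 × 3.5 × 0.617 = 1.07759
(2) 2.04 × 0.31 × 1.55 = 0.98022
(3) 0.22 × 2.68 × 1.6 = 0.94336
(4) 0.208 × 2.7 × 1.85 = 1.03896
Highest is cycle (1) at 1.0776 (>1, arbitrage).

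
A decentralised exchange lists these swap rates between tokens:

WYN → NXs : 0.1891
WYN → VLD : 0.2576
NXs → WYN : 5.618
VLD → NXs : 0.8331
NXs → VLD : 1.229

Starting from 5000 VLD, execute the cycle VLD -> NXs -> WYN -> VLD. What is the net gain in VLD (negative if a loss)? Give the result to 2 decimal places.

1028.30

5000 VLD × 0.8331 = 4165.5 NXs
4165.5 NXs × 5.618 = 23401.779 WYN
23401.779 WYN × 0.2576 = 6028.2982704 VLD
Net change: 6028.2982704 − 5000 = 1028.2982704 VLD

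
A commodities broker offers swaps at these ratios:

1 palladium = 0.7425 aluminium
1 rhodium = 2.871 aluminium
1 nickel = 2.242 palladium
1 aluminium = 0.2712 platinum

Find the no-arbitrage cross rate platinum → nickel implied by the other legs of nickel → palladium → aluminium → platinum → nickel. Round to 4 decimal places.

2.2150

Known legs of the cycle: 2.242 × 0.7425 × 0.2712 = 0.451462572
For no arbitrage the full-cycle product must be 1, so the missing rate is 1 / 0.451462572 ≈ 2.215023.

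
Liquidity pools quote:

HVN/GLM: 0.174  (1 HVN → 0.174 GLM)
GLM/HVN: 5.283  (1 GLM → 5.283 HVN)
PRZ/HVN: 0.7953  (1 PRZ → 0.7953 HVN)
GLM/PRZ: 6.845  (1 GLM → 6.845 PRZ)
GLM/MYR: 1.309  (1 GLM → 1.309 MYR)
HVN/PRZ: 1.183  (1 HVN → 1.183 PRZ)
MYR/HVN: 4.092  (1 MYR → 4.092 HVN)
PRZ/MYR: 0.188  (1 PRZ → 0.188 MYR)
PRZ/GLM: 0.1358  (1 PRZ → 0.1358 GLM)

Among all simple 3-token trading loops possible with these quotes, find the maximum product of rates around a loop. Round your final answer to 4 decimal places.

GLM→PRZ→HVN→GLM: 6.845 × 0.7953 × 0.174 = 0.94723
MYR→HVN→GLM→MYR: 4.092 × 0.174 × 1.309 = 0.93202
MYR→HVN→PRZ→MYR: 4.092 × 1.183 × 0.188 = 0.91008
GLM→HVN→PRZ→GLM: 5.283 × 1.183 × 0.1358 = 0.84872
Maximum is GLM→PRZ→HVN→GLM at 0.9472; no arbitrage — every cycle loses value.

0.9472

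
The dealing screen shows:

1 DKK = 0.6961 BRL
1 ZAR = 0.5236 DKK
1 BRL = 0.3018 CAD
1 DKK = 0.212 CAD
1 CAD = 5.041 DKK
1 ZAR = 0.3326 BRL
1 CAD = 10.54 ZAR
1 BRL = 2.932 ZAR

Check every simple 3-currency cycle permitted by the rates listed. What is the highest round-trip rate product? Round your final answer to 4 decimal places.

1.1700

CAD→ZAR→DKK→CAD: 10.54 × 0.5236 × 0.212 = 1.16997
ZAR→DKK→BRL→ZAR: 0.5236 × 0.6961 × 2.932 = 1.06865
CAD→DKK→BRL→CAD: 5.041 × 0.6961 × 0.3018 = 1.05903
CAD→ZAR→BRL→CAD: 10.54 × 0.3326 × 0.3018 = 1.05799
Maximum is CAD→ZAR→DKK→CAD at 1.1700; arbitrage exists.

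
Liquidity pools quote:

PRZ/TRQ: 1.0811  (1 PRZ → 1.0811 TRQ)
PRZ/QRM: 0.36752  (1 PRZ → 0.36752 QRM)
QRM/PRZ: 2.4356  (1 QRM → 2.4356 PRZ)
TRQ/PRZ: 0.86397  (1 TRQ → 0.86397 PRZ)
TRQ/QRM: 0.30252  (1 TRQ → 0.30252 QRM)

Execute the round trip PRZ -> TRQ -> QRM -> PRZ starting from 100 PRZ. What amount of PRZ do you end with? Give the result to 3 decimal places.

79.657

100 PRZ × 1.0811 = 108.11 TRQ
108.11 TRQ × 0.30252 = 32.7054372 QRM
32.7054372 QRM × 2.4356 = 79.65736284432 PRZ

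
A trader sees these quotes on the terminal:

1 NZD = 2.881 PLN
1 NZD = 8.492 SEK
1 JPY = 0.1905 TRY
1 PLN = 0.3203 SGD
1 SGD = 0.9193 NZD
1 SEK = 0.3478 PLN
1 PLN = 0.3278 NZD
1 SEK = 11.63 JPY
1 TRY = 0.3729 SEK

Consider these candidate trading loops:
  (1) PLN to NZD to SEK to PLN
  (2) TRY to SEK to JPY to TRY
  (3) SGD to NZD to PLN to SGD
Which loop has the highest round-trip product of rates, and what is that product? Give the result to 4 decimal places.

0.9682

(1) 0.3278 × 8.492 × 0.3478 = 0.96816
(2) 0.3729 × 11.63 × 0.1905 = 0.82617
(3) 0.9193 × 2.881 × 0.3203 = 0.84832
Highest is cycle (1) at 0.9682 (≤1, no arbitrage).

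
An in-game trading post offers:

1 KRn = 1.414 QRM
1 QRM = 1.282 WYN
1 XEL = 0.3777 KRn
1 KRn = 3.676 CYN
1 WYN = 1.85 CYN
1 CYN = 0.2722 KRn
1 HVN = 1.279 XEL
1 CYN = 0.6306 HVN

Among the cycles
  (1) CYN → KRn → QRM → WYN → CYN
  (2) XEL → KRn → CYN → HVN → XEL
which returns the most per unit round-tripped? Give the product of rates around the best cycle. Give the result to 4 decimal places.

1.1198

(1) 0.2722 × 1.414 × 1.282 × 1.85 = 0.91285
(2) 0.3777 × 3.676 × 0.6306 × 1.279 = 1.11982
Highest is cycle (2) at 1.1198 (>1, arbitrage).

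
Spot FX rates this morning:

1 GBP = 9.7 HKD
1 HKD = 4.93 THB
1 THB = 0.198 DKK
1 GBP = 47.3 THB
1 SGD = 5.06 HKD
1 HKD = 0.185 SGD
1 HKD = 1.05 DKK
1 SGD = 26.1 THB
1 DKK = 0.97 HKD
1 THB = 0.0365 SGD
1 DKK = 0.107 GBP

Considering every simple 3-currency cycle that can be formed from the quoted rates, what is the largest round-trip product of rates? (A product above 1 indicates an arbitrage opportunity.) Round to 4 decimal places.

GBP→HKD→DKK→GBP: 9.7 × 1.05 × 0.107 = 1.08980
GBP→THB→DKK→GBP: 47.3 × 0.198 × 0.107 = 1.00210
DKK→HKD→THB→DKK: 0.97 × 4.93 × 0.198 = 0.94686
SGD→HKD→THB→SGD: 5.06 × 4.93 × 0.0365 = 0.91052
Maximum is GBP→HKD→DKK→GBP at 1.0898; arbitrage exists.

1.0898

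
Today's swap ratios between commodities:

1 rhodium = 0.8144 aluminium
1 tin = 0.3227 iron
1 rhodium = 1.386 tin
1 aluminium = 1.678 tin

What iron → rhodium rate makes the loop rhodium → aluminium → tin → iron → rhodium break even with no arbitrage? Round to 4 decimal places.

2.2676

Known legs of the cycle: 0.8144 × 1.678 × 0.3227 = 0.44098994464
For no arbitrage the full-cycle product must be 1, so the missing rate is 1 / 0.44098994464 ≈ 2.267625.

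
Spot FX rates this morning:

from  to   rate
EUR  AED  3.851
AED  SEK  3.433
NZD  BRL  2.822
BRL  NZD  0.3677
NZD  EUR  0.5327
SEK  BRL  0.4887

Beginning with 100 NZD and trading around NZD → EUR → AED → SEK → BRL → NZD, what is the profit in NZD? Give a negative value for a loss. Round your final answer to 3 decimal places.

26.551

100 NZD × 0.5327 = 53.27 EUR
53.27 EUR × 3.851 = 205.14277 AED
205.14277 AED × 3.433 = 704.25512941 SEK
704.25512941 SEK × 0.4887 = 344.169481742667 BRL
344.169481742667 BRL × 0.3677 = 126.5511184367786559 NZD
Net change: 126.5511184367786559 − 100 = 26.5511184367786559 NZD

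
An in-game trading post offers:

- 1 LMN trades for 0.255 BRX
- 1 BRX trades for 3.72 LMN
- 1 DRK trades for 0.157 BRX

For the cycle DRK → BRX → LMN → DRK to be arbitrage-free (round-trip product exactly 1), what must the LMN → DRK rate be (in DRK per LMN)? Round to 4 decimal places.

Known legs of the cycle: 0.157 × 3.72 = 0.58404
For no arbitrage the full-cycle product must be 1, so the missing rate is 1 / 0.58404 ≈ 1.712211.

1.7122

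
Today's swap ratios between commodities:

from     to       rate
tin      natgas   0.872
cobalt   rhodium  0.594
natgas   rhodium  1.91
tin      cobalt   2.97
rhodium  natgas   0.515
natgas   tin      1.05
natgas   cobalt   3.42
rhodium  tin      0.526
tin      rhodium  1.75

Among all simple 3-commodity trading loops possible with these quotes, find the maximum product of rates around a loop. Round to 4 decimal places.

1.0462

natgas→cobalt→rhodium→natgas: 3.42 × 0.594 × 0.515 = 1.04621
tin→rhodium→natgas→tin: 1.75 × 0.515 × 1.05 = 0.94631
tin→cobalt→rhodium→tin: 2.97 × 0.594 × 0.526 = 0.92796
tin→natgas→rhodium→tin: 0.872 × 1.91 × 0.526 = 0.87606
Maximum is natgas→cobalt→rhodium→natgas at 1.0462; arbitrage exists.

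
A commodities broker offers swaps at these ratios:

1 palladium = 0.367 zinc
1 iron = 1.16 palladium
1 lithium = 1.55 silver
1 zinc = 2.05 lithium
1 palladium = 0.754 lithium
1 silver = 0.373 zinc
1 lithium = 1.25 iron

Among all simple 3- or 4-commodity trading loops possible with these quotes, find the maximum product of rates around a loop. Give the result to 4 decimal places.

silver→zinc→lithium→silver: 0.373 × 2.05 × 1.55 = 1.18521
iron→palladium→lithium→iron: 1.16 × 0.754 × 1.25 = 1.09330
zinc→lithium→iron→palladium→zinc: 2.05 × 1.25 × 1.16 × 0.367 = 1.09091
Maximum is silver→zinc→lithium→silver at 1.1852; arbitrage exists.

1.1852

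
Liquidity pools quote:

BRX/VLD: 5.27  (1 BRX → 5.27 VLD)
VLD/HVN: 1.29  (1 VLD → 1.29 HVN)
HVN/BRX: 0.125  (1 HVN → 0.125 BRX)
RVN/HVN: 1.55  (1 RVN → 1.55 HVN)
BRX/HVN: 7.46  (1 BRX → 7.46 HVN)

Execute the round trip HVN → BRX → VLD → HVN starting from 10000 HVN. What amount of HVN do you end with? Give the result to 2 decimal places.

8497.88

10000 HVN × 0.125 = 1250 BRX
1250 BRX × 5.27 = 6587.5 VLD
6587.5 VLD × 1.29 = 8497.875 HVN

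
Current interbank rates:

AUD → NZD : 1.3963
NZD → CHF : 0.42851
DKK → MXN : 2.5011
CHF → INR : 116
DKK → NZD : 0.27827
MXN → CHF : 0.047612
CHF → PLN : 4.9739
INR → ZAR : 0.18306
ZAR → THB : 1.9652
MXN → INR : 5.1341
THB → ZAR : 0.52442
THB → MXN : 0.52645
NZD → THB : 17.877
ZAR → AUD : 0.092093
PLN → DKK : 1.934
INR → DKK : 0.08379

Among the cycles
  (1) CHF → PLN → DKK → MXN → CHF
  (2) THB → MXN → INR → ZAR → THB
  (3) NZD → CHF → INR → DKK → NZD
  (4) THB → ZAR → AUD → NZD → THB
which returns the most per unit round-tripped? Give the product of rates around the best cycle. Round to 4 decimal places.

1.2055

(1) 4.9739 × 1.934 × 2.5011 × 0.047612 = 1.14552
(2) 0.52645 × 5.1341 × 0.18306 × 1.9652 = 0.97235
(3) 0.42851 × 116 × 0.08379 × 0.27827 = 1.15898
(4) 0.52442 × 0.092093 × 1.3963 × 17.877 = 1.20553
Highest is cycle (4) at 1.2055 (>1, arbitrage).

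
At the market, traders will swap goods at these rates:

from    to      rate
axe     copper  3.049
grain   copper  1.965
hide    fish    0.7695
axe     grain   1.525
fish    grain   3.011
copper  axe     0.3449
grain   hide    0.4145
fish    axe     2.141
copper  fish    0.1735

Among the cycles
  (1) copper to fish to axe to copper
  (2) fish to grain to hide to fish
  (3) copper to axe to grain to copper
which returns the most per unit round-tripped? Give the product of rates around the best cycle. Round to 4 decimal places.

(1) 0.1735 × 2.141 × 3.049 = 1.13259
(2) 3.011 × 0.4145 × 0.7695 = 0.96038
(3) 0.3449 × 1.525 × 1.965 = 1.03354
Highest is cycle (1) at 1.1326 (>1, arbitrage).

1.1326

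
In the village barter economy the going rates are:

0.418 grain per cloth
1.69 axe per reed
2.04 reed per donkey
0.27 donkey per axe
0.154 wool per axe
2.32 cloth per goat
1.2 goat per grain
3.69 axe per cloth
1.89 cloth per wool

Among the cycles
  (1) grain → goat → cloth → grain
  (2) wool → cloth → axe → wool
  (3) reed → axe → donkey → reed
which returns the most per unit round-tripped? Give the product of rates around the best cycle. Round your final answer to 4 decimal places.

(1) 1.2 × 2.32 × 0.418 = 1.16371
(2) 1.89 × 3.69 × 0.154 = 1.07401
(3) 1.69 × 0.27 × 2.04 = 0.93085
Highest is cycle (1) at 1.1637 (>1, arbitrage).

1.1637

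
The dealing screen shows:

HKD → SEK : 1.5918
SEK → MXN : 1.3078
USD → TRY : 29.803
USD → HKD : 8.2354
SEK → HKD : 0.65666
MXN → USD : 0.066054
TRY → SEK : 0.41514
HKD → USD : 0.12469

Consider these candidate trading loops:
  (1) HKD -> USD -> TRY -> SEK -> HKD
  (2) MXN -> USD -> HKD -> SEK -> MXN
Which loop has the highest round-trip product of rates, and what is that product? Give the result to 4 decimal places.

1.1324

(1) 0.12469 × 29.803 × 0.41514 × 0.65666 = 1.01304
(2) 0.066054 × 8.2354 × 1.5918 × 1.3078 = 1.13244
Highest is cycle (2) at 1.1324 (>1, arbitrage).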